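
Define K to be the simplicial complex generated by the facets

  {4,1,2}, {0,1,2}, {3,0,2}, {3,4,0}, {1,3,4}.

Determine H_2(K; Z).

K has 5 vertices, 10 edges, 5 triangles.
rank ∂_2 = 5, rank ∂_3 = 0 ⇒ b_2 = 5 − 5 − 0 = 0. So H_2 ≅ 0.

H_2 ≅ 0.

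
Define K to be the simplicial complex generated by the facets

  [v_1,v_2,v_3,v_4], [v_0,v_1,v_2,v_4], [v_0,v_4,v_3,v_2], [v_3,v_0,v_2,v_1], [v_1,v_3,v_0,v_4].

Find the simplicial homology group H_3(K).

H_3 = Z.

Fix the vertex order v_0 < v_1 < v_2 < v_3 < v_4 and write every simplex with vertices in increasing order. Then dim K = 3 and the simplices of K are:

  0-simplices (5): [v_0], [v_1], [v_2], [v_3], [v_4]
  1-simplices (10): [v_0,v_1], [v_0,v_2], [v_0,v_3], [v_0,v_4], [v_1,v_2], [v_1,v_3], [v_1,v_4], [v_2,v_3], [v_2,v_4], [v_3,v_4]
  2-simplices (10): [v_0,v_1,v_2], [v_0,v_1,v_3], [v_0,v_1,v_4], [v_0,v_2,v_3], [v_0,v_2,v_4], [v_0,v_3,v_4], [v_1,v_2,v_3], [v_1,v_2,v_4], [v_1,v_3,v_4], [v_2,v_3,v_4]
  3-simplices (5): [v_0,v_1,v_2,v_3], [v_0,v_1,v_2,v_4], [v_0,v_1,v_3,v_4], [v_0,v_2,v_3,v_4], [v_1,v_2,v_3,v_4]

giving chain groups C_0 ≅ Z^5, C_1 ≅ Z^10, C_2 ≅ Z^10, C_3 ≅ Z^5.

∂_1: C_1 → C_0 maps an edge to its endpoints' difference, ∂[p,q] = q − p. For instance
  ∂[v_1,v_4] = [v_4] − [v_1].
As a 5×10 matrix over Z this has rank 4, with invariant factors (1,1,1,1).

Boundary ∂_2: C_2 → C_1 acts by ∂[p,q,r] = [q,r] − [p,r] + [p,q]. For instance
  ∂[v_1,v_2,v_3] = [v_2,v_3] − [v_1,v_3] + [v_1,v_2],
  ∂[v_0,v_2,v_3] = [v_2,v_3] − [v_0,v_3] + [v_0,v_2].
The 10×10 boundary matrix has rank 6 and Smith normal form diag(1,1,1,1,1,1).

The boundary map ∂_3: C_3 → C_2 sends each 3-simplex σ to the alternating sum Σ_i (−1)^i (σ with its i-th vertex removed). For instance
  ∂[v_1,v_2,v_3,v_4] = [v_2,v_3,v_4] − [v_1,v_3,v_4] + [v_1,v_2,v_4] − [v_1,v_2,v_3],
  ∂[v_0,v_1,v_2,v_3] = [v_1,v_2,v_3] − [v_0,v_2,v_3] + [v_0,v_1,v_3] − [v_0,v_1,v_2].
The 10×5 boundary matrix has rank 4 and Smith normal form diag(1,1,1,1).

Reading off H_k = ker ∂_k / im ∂_{k+1}:

  H_3: rank ker ∂_3 − rank ∂_4 = (5 − 4) − 0 = 1, and there is no ∂_4, so H_3 = Z.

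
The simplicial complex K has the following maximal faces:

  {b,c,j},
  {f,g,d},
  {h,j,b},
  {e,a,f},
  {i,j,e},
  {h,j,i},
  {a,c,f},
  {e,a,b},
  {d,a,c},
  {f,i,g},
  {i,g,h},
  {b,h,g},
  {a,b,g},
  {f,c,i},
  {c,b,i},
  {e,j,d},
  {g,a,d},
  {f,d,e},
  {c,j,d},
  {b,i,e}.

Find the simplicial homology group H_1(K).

We work with the vertex ordering a < b < c < d < e < f < g < h < i < j. The simplices of K, each written with vertices in increasing order, are:

  0-simplices (10): a, b, c, d, e, f, g, h, i, j
  1-simplices (30): ab, ac, ad, ae, af, ag, bc, be, bg, bh, bi, bj, cd, cf, ci, cj, de, df, dg, dj, ef, ei, ej, fg, fi, gh, gi, hi, hj, ij
  2-simplices (20): abe, abg, acd, acf, adg, aef, bci, bcj, bei, bgh, bhj, cdj, cfi, def, dej, dfg, eij, fgi, ghi, hij

giving chain groups C_0 ≅ Z^10, C_1 ≅ Z^30, C_2 ≅ Z^20.

The boundary map ∂_1: C_1 → C_0 sends each edge [p,q] (with p < q) to q − p.
The 10×30 boundary matrix has rank 9 and Smith normal form diag(1,1,1,1,1,1,1,1,1).

Boundary ∂_2: C_2 → C_1 maps a triangle to the signed sum of its edges. For instance
  ∂cdj = dj − cj + cd,
  ∂dej = ej − dj + de.
The resulting 30×20 matrix has rank 20, and its Smith normal form has invariant factors (1,1,1,1,1,1,1,1,1,1,1,1,1,1,1,1,1,1,1,2).

Now H_k = ker ∂_k / im ∂_{k+1}, so:

  H_1: rank ker ∂_1 − rank ∂_2 = (30 − 9) − 20 = 1, and ∂_2 has invariant factor 2 > 1, so H_1 = Z ⊕ Z/2.

(K is a triangulation of the Klein bottle.)

H_1 = Z ⊕ Z/2.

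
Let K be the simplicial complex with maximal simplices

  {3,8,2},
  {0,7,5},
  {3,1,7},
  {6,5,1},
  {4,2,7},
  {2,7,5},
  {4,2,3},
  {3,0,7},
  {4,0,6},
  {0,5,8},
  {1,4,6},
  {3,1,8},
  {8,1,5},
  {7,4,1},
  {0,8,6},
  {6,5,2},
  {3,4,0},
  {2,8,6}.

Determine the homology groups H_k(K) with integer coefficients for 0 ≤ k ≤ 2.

H_0 ≅ Z,  H_1 ≅ Z ⊕ Z/2,  H_2 = 0.

Take the total order 0 < 1 < 2 < 3 < 4 < 5 < 6 < 7 < 8 on the vertex set. Then K (dimension 2) consists of the simplices:

  0-simplices (9): [0], [1], [2], [3], [4], [5], [6], [7], [8]
  1-simplices (27): (27 of them)
  2-simplices (18): [0,3,4], [0,3,7], [0,4,6], [0,5,7], [0,5,8], [0,6,8], [1,3,7], [1,3,8], [1,4,6], [1,4,7], [1,5,6], [1,5,8], [2,3,4], [2,3,8], [2,4,7], [2,5,6], [2,5,7], [2,6,8]

Hence C_0 ≅ Z^9, C_1 ≅ Z^27, C_2 ≅ Z^18.

∂_1: C_1 → C_0 is given by ∂[p,q] = [q] − [p]. For instance
  ∂[2,4] = [4] − [2].
The 9×27 boundary matrix has rank 8 and Smith normal form diag(1,1,1,1,1,1,1,1).

Boundary ∂_2: C_2 → C_1 sends each 2-simplex [p,q,r] to [q,r] − [p,r] + [p,q]. For instance
  ∂[0,5,7] = [5,7] − [0,7] + [0,5],
  ∂[1,5,8] = [5,8] − [1,8] + [1,5].
The 27×18 boundary matrix has rank 18 and Smith normal form diag(1,1,1,1,1,1,1,1,1,1,1,1,1,1,1,1,1,2).

Reading off H_k = ker ∂_k / im ∂_{k+1}:

  H_0: rank C_0 − rank ∂_1 = 9 − 8 = 1, and the invariant factors of ∂_1 are all 1, so H_0 = Z.
  H_1: rank ker ∂_1 − rank ∂_2 = (27 − 8) − 18 = 1, and ∂_2 has invariant factor 2 > 1, so H_1 = Z ⊕ Z/2.
  H_2: rank ker ∂_2 − rank ∂_3 = (18 − 18) − 0 = 0, and there is no ∂_3, so H_2 = 0.

(K is a triangulation of the Klein bottle.)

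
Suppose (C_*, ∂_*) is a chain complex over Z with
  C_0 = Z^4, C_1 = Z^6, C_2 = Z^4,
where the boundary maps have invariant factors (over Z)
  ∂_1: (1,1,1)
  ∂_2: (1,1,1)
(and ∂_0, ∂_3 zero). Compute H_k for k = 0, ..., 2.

H_0: b_0 = 4 − 0 − 3 = 1; torsion from ∂_1 factors > 1: none. So H_0 ≅ Z.
H_1: b_1 = 6 − 3 − 3 = 0; torsion from ∂_2 factors > 1: none. So H_1 ≅ 0.
H_2: b_2 = 4 − 3 − 0 = 1; torsion from ∂_3 factors > 1: none. So H_2 ≅ Z.

H_0 ≅ Z,  H_1 = 0,  H_2 ≅ Z.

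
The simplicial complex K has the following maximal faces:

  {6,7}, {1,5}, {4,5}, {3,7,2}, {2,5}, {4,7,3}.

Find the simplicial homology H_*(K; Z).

H_0 = Z,  H_1 = Z,  H_2 = 0.

Order the vertices as 1 < 2 < 3 < 4 < 5 < 6 < 7. Listing each simplex with vertices in this order, K has dimension 2 with simplices:

  0-simplices (7): [1], [2], [3], [4], [5], [6], [7]
  1-simplices (9): [1,5], [2,3], [2,5], [2,7], [3,4], [3,7], [4,5], [4,7], [6,7]
  2-simplices (2): [2,3,7], [3,4,7]

giving chain groups C_0 ≅ Z^7, C_1 ≅ Z^9, C_2 ≅ Z^2.

The boundary map ∂_1: C_1 → C_0 is given by ∂[p,q] = [q] − [p]. For instance
  ∂[4,7] = [7] − [4].
The 7×9 boundary matrix has rank 6 and Smith normal form diag(1,1,1,1,1,1).

The boundary map ∂_2: C_2 → C_1 acts by ∂[p,q,r] = [q,r] − [p,r] + [p,q]. For instance
  ∂[3,4,7] = [4,7] − [3,7] + [3,4],
  ∂[2,3,7] = [3,7] − [2,7] + [2,3].
The resulting 9×2 matrix has rank 2, and its Smith normal form has invariant factors (1,1).

Now H_k = ker ∂_k / im ∂_{k+1}, so:

  H_0: rank C_0 − rank ∂_1 = 7 − 6 = 1, and the invariant factors of ∂_1 are all 1, so H_0 ≅ Z.
  H_1: rank ker ∂_1 − rank ∂_2 = (9 − 6) − 2 = 1, and the invariant factors of ∂_2 are all 1, so H_1 ≅ Z.
  H_2: rank ker ∂_2 − rank ∂_3 = (2 − 2) − 0 = 0, and there is no ∂_3, so H_2 ≅ 0.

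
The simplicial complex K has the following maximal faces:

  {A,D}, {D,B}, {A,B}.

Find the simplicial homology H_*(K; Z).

H_0 = Z,  H_1 = Z.

Fix the vertex order A < B < D and write every simplex with vertices in increasing order. Then dim K = 1 and the simplices of K are:

  0-simplices (3): A, B, D
  1-simplices (3): AB, AD, BD

so the chain groups are C_0 ≅ Z^3, C_1 ≅ Z^3.

∂_1: C_1 → C_0 maps an edge to its endpoints' difference, ∂[p,q] = q − p. For instance
  ∂BD = D − B.
As a 3×3 matrix over Z this has rank 2, with invariant factors (1,1).

Computing H_k = (kernel of ∂_k) / (image of ∂_{k+1}):

  H_0: rank C_0 − rank ∂_1 = 3 − 2 = 1, and the invariant factors of ∂_1 are all 1, so H_0 = Z.
  H_1: rank ker ∂_1 − rank ∂_2 = (3 − 2) − 0 = 1, and there is no ∂_2, so H_1 = Z.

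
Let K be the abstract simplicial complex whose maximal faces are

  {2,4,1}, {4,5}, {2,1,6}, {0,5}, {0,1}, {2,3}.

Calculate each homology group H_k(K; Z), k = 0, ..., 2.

Take the total order 0 < 1 < 2 < 3 < 4 < 5 < 6 on the vertex set. Then K (dimension 2) consists of the simplices:

  0-simplices (7): [0], [1], [2], [3], [4], [5], [6]
  1-simplices (9): [0,1], [0,5], [1,2], [1,4], [1,6], [2,3], [2,4], [2,6], [4,5]
  2-simplices (2): [1,2,4], [1,2,6]

so the chain groups are C_0 ≅ Z^7, C_1 ≅ Z^9, C_2 ≅ Z^2.

The boundary map ∂_1: C_1 → C_0 sends each edge [p,q] (with p < q) to q − p. For instance
  ∂[0,5] = [5] − [0].
This gives a 7×9 integer matrix of rank 6; reducing to Smith normal form yields diagonal entries (1,1,1,1,1,1).

The boundary map ∂_2: C_2 → C_1 acts by ∂[p,q,r] = [q,r] − [p,r] + [p,q]. For instance
  ∂[1,2,6] = [2,6] − [1,6] + [1,2],
  ∂[1,2,4] = [2,4] − [1,4] + [1,2].
The 9×2 boundary matrix has rank 2 and Smith normal form diag(1,1).

Computing H_k = (kernel of ∂_k) / (image of ∂_{k+1}):

  H_0: rank C_0 − rank ∂_1 = 7 − 6 = 1, and the invariant factors of ∂_1 are all 1, so H_0 = Z.
  H_1: rank ker ∂_1 − rank ∂_2 = (9 − 6) − 2 = 1, and the invariant factors of ∂_2 are all 1, so H_1 = Z.
  H_2: rank ker ∂_2 − rank ∂_3 = (2 − 2) − 0 = 0, and there is no ∂_3, so H_2 = 0.

As a check, the Euler characteristic is 7 − 9 + 2 = 0, which agrees with 1 − 1 + 0 = 0.

H_0 = Z,  H_1 = Z,  H_2 = 0.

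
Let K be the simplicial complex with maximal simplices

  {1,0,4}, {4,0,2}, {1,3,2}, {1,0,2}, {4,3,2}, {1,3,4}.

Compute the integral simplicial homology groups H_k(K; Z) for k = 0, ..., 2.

H_0 ≅ Z,  H_1 = 0,  H_2 ≅ Z.

We work with the vertex ordering 0 < 1 < 2 < 3 < 4. The simplices of K, each written with vertices in increasing order, are:

  0-simplices (5): [0], [1], [2], [3], [4]
  1-simplices (9): [0,1], [0,2], [0,4], [1,2], [1,3], [1,4], [2,3], [2,4], [3,4]
  2-simplices (6): [0,1,2], [0,1,4], [0,2,4], [1,2,3], [1,3,4], [2,3,4]

so the chain groups are C_0 ≅ Z^5, C_1 ≅ Z^9, C_2 ≅ Z^6.

Boundary ∂_1: C_1 → C_0 sends each edge [p,q] (with p < q) to q − p. For instance
  ∂[1,2] = [2] − [1].
The 5×9 boundary matrix has rank 4 and Smith normal form diag(1,1,1,1).

The boundary map ∂_2: C_2 → C_1 maps a triangle to the signed sum of its edges. For instance
  ∂[0,1,2] = [1,2] − [0,2] + [0,1],
  ∂[0,2,4] = [2,4] − [0,4] + [0,2].
The resulting 9×6 matrix has rank 5, and its Smith normal form has invariant factors (1,1,1,1,1).

From H_k ≅ ker(∂_k) / im(∂_{k+1}) we obtain:

  H_0: rank C_0 − rank ∂_1 = 5 − 4 = 1, and the invariant factors of ∂_1 are all 1, so H_0 ≅ Z.
  H_1: rank ker ∂_1 − rank ∂_2 = (9 − 4) − 5 = 0, and the invariant factors of ∂_2 are all 1, so H_1 ≅ 0.
  H_2: rank ker ∂_2 − rank ∂_3 = (6 − 5) − 0 = 1, and there is no ∂_3, so H_2 ≅ Z.

As a check, the Euler characteristic is 5 − 9 + 6 = 2, which agrees with 1 − 0 + 1 = 2.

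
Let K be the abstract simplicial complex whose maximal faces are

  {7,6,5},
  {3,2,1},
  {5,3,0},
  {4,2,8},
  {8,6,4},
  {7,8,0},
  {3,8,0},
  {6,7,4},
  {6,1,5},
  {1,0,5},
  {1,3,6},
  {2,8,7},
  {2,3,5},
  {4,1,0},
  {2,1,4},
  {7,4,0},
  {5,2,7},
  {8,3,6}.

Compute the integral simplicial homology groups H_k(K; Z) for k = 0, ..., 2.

K has 9 vertices, 27 edges, 18 triangles.
rank ∂_0 = 0, rank ∂_1 = 8 ⇒ b_0 = 9 − 0 − 8 = 1; all invariant factors of ∂_1 are 1 so no torsion. So H_0 = Z.
rank ∂_1 = 8, rank ∂_2 = 18 ⇒ b_1 = 27 − 8 − 18 = 1; ∂_2 has invariant factor(s) [2] giving torsion. So H_1 = Z ⊕ Z_2.
rank ∂_2 = 18, rank ∂_3 = 0 ⇒ b_2 = 18 − 18 − 0 = 0. So H_2 = 0.

H_0 ≅ Z,  H_1 ≅ Z ⊕ Z_2,  H_2 = 0.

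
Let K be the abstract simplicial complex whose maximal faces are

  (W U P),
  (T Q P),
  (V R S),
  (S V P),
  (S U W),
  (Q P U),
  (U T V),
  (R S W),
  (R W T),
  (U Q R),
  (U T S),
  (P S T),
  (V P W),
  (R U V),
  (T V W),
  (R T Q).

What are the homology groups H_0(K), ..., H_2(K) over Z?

K has 8 vertices, 24 edges, 16 triangles.
rank ∂_0 = 0, rank ∂_1 = 7 ⇒ b_0 = 8 − 0 − 7 = 1; all invariant factors of ∂_1 are 1 so no torsion. So H_0 ≅ Z.
rank ∂_1 = 7, rank ∂_2 = 15 ⇒ b_1 = 24 − 7 − 15 = 2; all invariant factors of ∂_2 are 1 so no torsion. So H_1 ≅ Z^2.
rank ∂_2 = 15, rank ∂_3 = 0 ⇒ b_2 = 16 − 15 − 0 = 1. So H_2 ≅ Z.

H_0 = Z,  H_1 = Z^2,  H_2 = Z.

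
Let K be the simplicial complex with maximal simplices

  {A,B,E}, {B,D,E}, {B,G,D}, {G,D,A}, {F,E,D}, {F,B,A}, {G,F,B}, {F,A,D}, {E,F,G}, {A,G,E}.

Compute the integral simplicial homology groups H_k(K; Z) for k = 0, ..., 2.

K has 6 vertices, 15 edges, 10 triangles.
rank ∂_0 = 0, rank ∂_1 = 5 ⇒ b_0 = 6 − 0 − 5 = 1; all invariant factors of ∂_1 are 1 so no torsion. So H_0 ≅ Z.
rank ∂_1 = 5, rank ∂_2 = 10 ⇒ b_1 = 15 − 5 − 10 = 0; ∂_2 has invariant factor(s) [2] giving torsion. So H_1 ≅ Z/2.
rank ∂_2 = 10, rank ∂_3 = 0 ⇒ b_2 = 10 − 10 − 0 = 0. So H_2 ≅ 0.

H_0 = Z,  H_1 = Z/2,  H_2 = 0.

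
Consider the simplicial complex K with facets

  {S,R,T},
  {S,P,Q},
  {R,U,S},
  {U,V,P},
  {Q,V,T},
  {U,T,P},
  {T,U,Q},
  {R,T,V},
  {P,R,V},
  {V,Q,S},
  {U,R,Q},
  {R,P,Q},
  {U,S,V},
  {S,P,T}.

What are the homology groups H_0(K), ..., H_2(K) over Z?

We work with the vertex ordering P < Q < R < S < T < U < V. The simplices of K, each written with vertices in increasing order, are:

  0-simplices (7): P, Q, R, S, T, U, V
  1-simplices (21): PQ, PR, PS, PT, PU, PV, QR, QS, QT, QU, QV, RS, RT, RU, RV, ST, SU, SV, TU, TV, UV
  2-simplices (14): PQR, PQS, PRV, PST, PTU, PUV, QRU, QSV, QTU, QTV, RST, RSU, RTV, SUV

Hence C_0 ≅ Z^7, C_1 ≅ Z^21, C_2 ≅ Z^14.

Boundary ∂_1: C_1 → C_0 is given by ∂[p,q] = [q] − [p]. For instance
  ∂PV = V − P.
As a 7×21 matrix over Z this has rank 6, with invariant factors (1,1,1,1,1,1).

The boundary map ∂_2: C_2 → C_1 acts by ∂[p,q,r] = [q,r] − [p,r] + [p,q]. For instance
  ∂PQR = QR − PR + PQ,
  ∂RST = ST − RT + RS.
The resulting 21×14 matrix has rank 13, and its Smith normal form has invariant factors (1,1,1,1,1,1,1,1,1,1,1,1,1).

Reading off H_k = ker ∂_k / im ∂_{k+1}:

  H_0: rank C_0 − rank ∂_1 = 7 − 6 = 1, and the invariant factors of ∂_1 are all 1, so H_0 = Z.
  H_1: rank ker ∂_1 − rank ∂_2 = (21 − 6) − 13 = 2, and the invariant factors of ∂_2 are all 1, so H_1 = Z^2.
  H_2: rank ker ∂_2 − rank ∂_3 = (14 − 13) − 0 = 1, and there is no ∂_3, so H_2 = Z.

H_0 = Z,  H_1 = Z^2,  H_2 = Z.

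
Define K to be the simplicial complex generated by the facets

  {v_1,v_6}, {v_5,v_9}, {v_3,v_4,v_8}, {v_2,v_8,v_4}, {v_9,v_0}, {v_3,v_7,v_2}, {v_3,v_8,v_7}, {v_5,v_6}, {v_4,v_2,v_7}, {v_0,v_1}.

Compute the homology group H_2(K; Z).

K has 10 vertices, 15 edges, 5 triangles.
rank ∂_2 = 5, rank ∂_3 = 0 ⇒ b_2 = 5 − 5 − 0 = 0. So H_2 = 0.

H_2 ≅ 0.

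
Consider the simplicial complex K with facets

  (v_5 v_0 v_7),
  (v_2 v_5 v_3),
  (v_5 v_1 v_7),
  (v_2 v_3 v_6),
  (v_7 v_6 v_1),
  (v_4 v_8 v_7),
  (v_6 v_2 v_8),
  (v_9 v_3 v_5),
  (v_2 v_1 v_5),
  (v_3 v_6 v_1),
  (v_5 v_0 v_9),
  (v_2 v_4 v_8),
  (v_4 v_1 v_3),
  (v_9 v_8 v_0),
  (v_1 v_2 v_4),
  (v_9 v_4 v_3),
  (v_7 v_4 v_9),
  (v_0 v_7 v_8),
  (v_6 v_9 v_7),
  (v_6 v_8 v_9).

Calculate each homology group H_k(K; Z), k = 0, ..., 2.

H_0 ≅ Z,  H_1 ≅ Z × Z/2,  H_2 = 0.

Fix the vertex order v_0 < v_1 < v_2 < v_3 < v_4 < v_5 < v_6 < v_7 < v_8 < v_9 and write every simplex with vertices in increasing order. Then dim K = 2 and the simplices of K are:

  0-simplices (10): [v_0], [v_1], [v_2], [v_3], [v_4], [v_5], [v_6], [v_7], [v_8], [v_9]
  1-simplices (30): (30 of them)
  2-simplices (20): (20 of them)

Hence C_0 ≅ Z^10, C_1 ≅ Z^30, C_2 ≅ Z^20.

The boundary map ∂_1: C_1 → C_0 maps an edge to its endpoints' difference, ∂[p,q] = q − p. For instance
  ∂[v_4,v_9] = [v_9] − [v_4].
This gives a 10×30 integer matrix of rank 9; reducing to Smith normal form yields diagonal entries (1,1,1,1,1,1,1,1,1).

∂_2: C_2 → C_1 acts by ∂[p,q,r] = [q,r] − [p,r] + [p,q]. For instance
  ∂[v_0,v_5,v_7] = [v_5,v_7] − [v_0,v_7] + [v_0,v_5],
  ∂[v_0,v_7,v_8] = [v_7,v_8] − [v_0,v_8] + [v_0,v_7].
This gives a 30×20 integer matrix of rank 20; reducing to Smith normal form yields diagonal entries (1,1,1,1,1,1,1,1,1,1,1,1,1,1,1,1,1,1,1,2).

Now H_k = ker ∂_k / im ∂_{k+1}, so:

  H_0: rank C_0 − rank ∂_1 = 10 − 9 = 1, and the invariant factors of ∂_1 are all 1, so H_0 ≅ Z.
  H_1: rank ker ∂_1 − rank ∂_2 = (30 − 9) − 20 = 1, and ∂_2 has invariant factor 2 > 1, so H_1 ≅ Z × Z/2.
  H_2: rank ker ∂_2 − rank ∂_3 = (20 − 20) − 0 = 0, and there is no ∂_3, so H_2 ≅ 0.

(K is a triangulation of the Klein bottle.)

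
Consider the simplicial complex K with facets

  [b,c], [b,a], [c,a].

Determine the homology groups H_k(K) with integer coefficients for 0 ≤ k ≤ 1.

Fix the vertex order a < b < c and write every simplex with vertices in increasing order. Then dim K = 1 and the simplices of K are:

  0-simplices (3): a, b, c
  1-simplices (3): ab, ac, bc

Hence C_0 ≅ Z^3, C_1 ≅ Z^3.

∂_1: C_1 → C_0 sends each edge [p,q] (with p < q) to q − p.
This gives a 3×3 integer matrix of rank 2; reducing to Smith normal form yields diagonal entries (1,1).

From H_k ≅ ker(∂_k) / im(∂_{k+1}) we obtain:

  H_0: rank C_0 − rank ∂_1 = 3 − 2 = 1, and the invariant factors of ∂_1 are all 1, so H_0 = Z.
  H_1: rank ker ∂_1 − rank ∂_2 = (3 − 2) − 0 = 1, and there is no ∂_2, so H_1 = Z.

H_0 = Z,  H_1 = Z.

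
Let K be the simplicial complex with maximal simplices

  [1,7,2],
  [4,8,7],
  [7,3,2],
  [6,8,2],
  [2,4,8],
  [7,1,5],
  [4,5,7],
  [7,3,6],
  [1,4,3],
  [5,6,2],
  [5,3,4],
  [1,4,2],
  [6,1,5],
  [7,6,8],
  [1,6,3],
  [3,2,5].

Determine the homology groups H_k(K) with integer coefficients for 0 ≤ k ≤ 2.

H_0 = Z,  H_1 = Z^2,  H_2 = Z.

K has 8 vertices, 24 edges, 16 triangles.
rank ∂_0 = 0, rank ∂_1 = 7 ⇒ b_0 = 8 − 0 − 7 = 1; all invariant factors of ∂_1 are 1 so no torsion. So H_0 ≅ Z.
rank ∂_1 = 7, rank ∂_2 = 15 ⇒ b_1 = 24 − 7 − 15 = 2; all invariant factors of ∂_2 are 1 so no torsion. So H_1 ≅ Z^2.
rank ∂_2 = 15, rank ∂_3 = 0 ⇒ b_2 = 16 − 15 − 0 = 1. So H_2 ≅ Z.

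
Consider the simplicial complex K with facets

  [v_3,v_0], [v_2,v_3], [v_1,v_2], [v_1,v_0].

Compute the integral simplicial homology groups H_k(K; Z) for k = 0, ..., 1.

We work with the vertex ordering v_0 < v_1 < v_2 < v_3. The simplices of K, each written with vertices in increasing order, are:

  0-simplices (4): [v_0], [v_1], [v_2], [v_3]
  1-simplices (4): [v_0,v_1], [v_0,v_3], [v_1,v_2], [v_2,v_3]

giving chain groups C_0 ≅ Z^4, C_1 ≅ Z^4.

The boundary map ∂_1: C_1 → C_0 is given by ∂[p,q] = [q] − [p]. For instance
  ∂[v_0,v_3] = [v_3] − [v_0].
The resulting 4×4 matrix has rank 3, and its Smith normal form has invariant factors (1,1,1).

Computing H_k = (kernel of ∂_k) / (image of ∂_{k+1}):

  H_0: rank C_0 − rank ∂_1 = 4 − 3 = 1, and the invariant factors of ∂_1 are all 1, so H_0 ≅ Z.
  H_1: rank ker ∂_1 − rank ∂_2 = (4 − 3) − 0 = 1, and there is no ∂_2, so H_1 ≅ Z.

As a check, the Euler characteristic is 4 − 4 = 0, which agrees with 1 − 1 = 0.

H_0 ≅ Z,  H_1 ≅ Z.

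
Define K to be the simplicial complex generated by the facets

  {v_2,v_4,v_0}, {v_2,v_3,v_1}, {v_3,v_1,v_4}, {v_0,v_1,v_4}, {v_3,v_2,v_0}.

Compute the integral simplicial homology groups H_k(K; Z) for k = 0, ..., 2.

K has 5 vertices, 10 edges, 5 triangles.
rank ∂_0 = 0, rank ∂_1 = 4 ⇒ b_0 = 5 − 0 − 4 = 1; all invariant factors of ∂_1 are 1 so no torsion. So H_0 = Z.
rank ∂_1 = 4, rank ∂_2 = 5 ⇒ b_1 = 10 − 4 − 5 = 1; all invariant factors of ∂_2 are 1 so no torsion. So H_1 = Z.
rank ∂_2 = 5, rank ∂_3 = 0 ⇒ b_2 = 5 − 5 − 0 = 0. So H_2 = 0.

H_0 = Z,  H_1 = Z,  H_2 = 0.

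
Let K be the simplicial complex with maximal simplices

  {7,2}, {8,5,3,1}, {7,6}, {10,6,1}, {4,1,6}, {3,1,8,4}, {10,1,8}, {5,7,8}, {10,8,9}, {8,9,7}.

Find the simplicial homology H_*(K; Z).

H_0 ≅ Z,  H_1 ≅ Z,  H_2 = 0,  H_3 = 0.

Take the total order 1 < 2 < 3 < 4 < 5 < 6 < 7 < 8 < 9 < 10 on the vertex set. Then K (dimension 3) consists of the simplices:

  0-simplices (10): [1], [2], [3], [4], [5], [6], [7], [8], [9], [10]
  1-simplices (21): [1,3], [1,4], [1,5], [1,6], [1,8], [1,10], [2,7], [3,4], [3,5], [3,8], [4,6], [4,8], [5,7], [5,8], [6,7], [6,10], [7,8], [7,9], [8,9], [8,10], [9,10]
  2-simplices (13): [1,3,4], [1,3,5], [1,3,8], [1,4,6], [1,4,8], [1,5,8], [1,6,10], [1,8,10], [3,4,8], [3,5,8], [5,7,8], [7,8,9], [8,9,10]
  3-simplices (2): [1,3,4,8], [1,3,5,8]

so the chain groups are C_0 ≅ Z^10, C_1 ≅ Z^21, C_2 ≅ Z^13, C_3 ≅ Z^2.

∂_1: C_1 → C_0 sends each edge [p,q] (with p < q) to q − p. For instance
  ∂[3,4] = [4] − [3].
The resulting 10×21 matrix has rank 9, and its Smith normal form has invariant factors (1,1,1,1,1,1,1,1,1).

∂_2: C_2 → C_1 acts by ∂[p,q,r] = [q,r] − [p,r] + [p,q]. For instance
  ∂[1,3,5] = [3,5] − [1,5] + [1,3],
  ∂[1,8,10] = [8,10] − [1,10] + [1,8].
The 21×13 boundary matrix has rank 11 and Smith normal form diag(1,1,1,1,1,1,1,1,1,1,1).

The boundary map ∂_3: C_3 → C_2 sends each 3-simplex σ to the alternating sum Σ_i (−1)^i (σ with its i-th vertex removed). For instance
  ∂[1,3,5,8] = [3,5,8] − [1,5,8] + [1,3,8] − [1,3,5],
  ∂[1,3,4,8] = [3,4,8] − [1,4,8] + [1,3,8] − [1,3,4].
This gives a 13×2 integer matrix of rank 2; reducing to Smith normal form yields diagonal entries (1,1).

Computing H_k = (kernel of ∂_k) / (image of ∂_{k+1}):

  H_0: rank C_0 − rank ∂_1 = 10 − 9 = 1, and the invariant factors of ∂_1 are all 1, so H_0 = Z.
  H_1: rank ker ∂_1 − rank ∂_2 = (21 − 9) − 11 = 1, and the invariant factors of ∂_2 are all 1, so H_1 = Z.
  H_2: rank ker ∂_2 − rank ∂_3 = (13 − 11) − 2 = 0, and the invariant factors of ∂_3 are all 1, so H_2 = 0.
  H_3: rank ker ∂_3 − rank ∂_4 = (2 − 2) − 0 = 0, and there is no ∂_4, so H_3 = 0.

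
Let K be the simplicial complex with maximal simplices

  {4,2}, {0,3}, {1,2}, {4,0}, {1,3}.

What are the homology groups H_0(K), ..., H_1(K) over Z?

Fix the vertex order 0 < 1 < 2 < 3 < 4 and write every simplex with vertices in increasing order. Then dim K = 1 and the simplices of K are:

  0-simplices (5): [0], [1], [2], [3], [4]
  1-simplices (5): [0,3], [0,4], [1,2], [1,3], [2,4]

Hence C_0 ≅ Z^5, C_1 ≅ Z^5.

Boundary ∂_1: C_1 → C_0 is given by ∂[p,q] = [q] − [p].
The resulting 5×5 matrix has rank 4, and its Smith normal form has invariant factors (1,1,1,1).

Reading off H_k = ker ∂_k / im ∂_{k+1}:

  H_0: rank C_0 − rank ∂_1 = 5 − 4 = 1, and the invariant factors of ∂_1 are all 1, so H_0 ≅ Z.
  H_1: rank ker ∂_1 − rank ∂_2 = (5 − 4) − 0 = 1, and there is no ∂_2, so H_1 ≅ Z.

H_0 ≅ Z,  H_1 ≅ Z.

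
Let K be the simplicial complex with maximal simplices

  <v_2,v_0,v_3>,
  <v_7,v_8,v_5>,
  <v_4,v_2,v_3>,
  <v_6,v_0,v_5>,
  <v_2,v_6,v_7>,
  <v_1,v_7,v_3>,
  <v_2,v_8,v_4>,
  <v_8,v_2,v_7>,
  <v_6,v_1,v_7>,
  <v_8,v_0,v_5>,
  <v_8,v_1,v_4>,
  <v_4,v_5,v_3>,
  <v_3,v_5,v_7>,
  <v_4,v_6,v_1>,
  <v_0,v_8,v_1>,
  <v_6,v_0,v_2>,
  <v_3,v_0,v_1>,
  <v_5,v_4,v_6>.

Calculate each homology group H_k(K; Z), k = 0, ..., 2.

H_0 ≅ Z,  H_1 ≅ Z^2,  H_2 ≅ Z.

Fix the vertex order v_0 < v_1 < v_2 < v_3 < v_4 < v_5 < v_6 < v_7 < v_8 and write every simplex with vertices in increasing order. Then dim K = 2 and the simplices of K are:

  0-simplices (9): [v_0], [v_1], [v_2], [v_3], [v_4], [v_5], [v_6], [v_7], [v_8]
  1-simplices (27): (27 of them)
  2-simplices (18): (18 of them)

Hence C_0 ≅ Z^9, C_1 ≅ Z^27, C_2 ≅ Z^18.

The boundary map ∂_1: C_1 → C_0 maps an edge to its endpoints' difference, ∂[p,q] = q − p.
The 9×27 boundary matrix has rank 8 and Smith normal form diag(1,1,1,1,1,1,1,1).

Boundary ∂_2: C_2 → C_1 maps a triangle to the signed sum of its edges. For instance
  ∂[v_2,v_4,v_8] = [v_4,v_8] − [v_2,v_8] + [v_2,v_4],
  ∂[v_3,v_4,v_5] = [v_4,v_5] − [v_3,v_5] + [v_3,v_4].
The resulting 27×18 matrix has rank 17, and its Smith normal form has invariant factors (1,1,1,1,1,1,1,1,1,1,1,1,1,1,1,1,1).

Reading off H_k = ker ∂_k / im ∂_{k+1}:

  H_0: rank C_0 − rank ∂_1 = 9 − 8 = 1, and the invariant factors of ∂_1 are all 1, so H_0 ≅ Z.
  H_1: rank ker ∂_1 − rank ∂_2 = (27 − 8) − 17 = 2, and the invariant factors of ∂_2 are all 1, so H_1 ≅ Z^2.
  H_2: rank ker ∂_2 − rank ∂_3 = (18 − 17) − 0 = 1, and there is no ∂_3, so H_2 ≅ Z.

As a check, the Euler characteristic is 9 − 27 + 18 = 0, which agrees with 1 − 2 + 1 = 0.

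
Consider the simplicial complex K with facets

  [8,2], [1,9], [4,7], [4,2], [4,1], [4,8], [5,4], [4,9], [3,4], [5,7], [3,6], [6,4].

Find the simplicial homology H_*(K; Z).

H_0 = Z,  H_1 = Z^4.

Fix the vertex order 1 < 2 < 3 < 4 < 5 < 6 < 7 < 8 < 9 and write every simplex with vertices in increasing order. Then dim K = 1 and the simplices of K are:

  0-simplices (9): [1], [2], [3], [4], [5], [6], [7], [8], [9]
  1-simplices (12): [1,4], [1,9], [2,4], [2,8], [3,4], [3,6], [4,5], [4,6], [4,7], [4,8], [4,9], [5,7]

so the chain groups are C_0 ≅ Z^9, C_1 ≅ Z^12.

∂_1: C_1 → C_0 sends each edge [p,q] (with p < q) to q − p. For instance
  ∂[2,8] = [8] − [2].
The 9×12 boundary matrix has rank 8 and Smith normal form diag(1,1,1,1,1,1,1,1).

Computing H_k = (kernel of ∂_k) / (image of ∂_{k+1}):

  H_0: rank C_0 − rank ∂_1 = 9 − 8 = 1, and the invariant factors of ∂_1 are all 1, so H_0 = Z.
  H_1: rank ker ∂_1 − rank ∂_2 = (12 − 8) − 0 = 4, and there is no ∂_2, so H_1 = Z^4.

As a check, the Euler characteristic is 9 − 12 = -3, which agrees with 1 − 4 = -3.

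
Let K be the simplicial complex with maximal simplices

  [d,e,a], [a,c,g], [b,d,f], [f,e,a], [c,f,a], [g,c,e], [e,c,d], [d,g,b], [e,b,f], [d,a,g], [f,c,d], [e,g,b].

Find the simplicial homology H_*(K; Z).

Take the total order a < b < c < d < e < f < g on the vertex set. Then K (dimension 2) consists of the simplices:

  0-simplices (7): a, b, c, d, e, f, g
  1-simplices (18): ac, ad, ae, af, ag, bd, be, bf, bg, cd, ce, cf, cg, de, df, dg, ef, eg
  2-simplices (12): acf, acg, ade, adg, aef, bdf, bdg, bef, beg, cde, cdf, ceg

so the chain groups are C_0 ≅ Z^7, C_1 ≅ Z^18, C_2 ≅ Z^12.

The boundary map ∂_1: C_1 → C_0 is given by ∂[p,q] = [q] − [p].
As a 7×18 matrix over Z this has rank 6, with invariant factors (1,1,1,1,1,1).

The boundary map ∂_2: C_2 → C_1 acts by ∂[p,q,r] = [q,r] − [p,r] + [p,q]. For instance
  ∂ade = de − ae + ad,
  ∂acf = cf − af + ac.
The 18×12 boundary matrix has rank 12 and Smith normal form diag(1,1,1,1,1,1,1,1,1,1,1,2).

Now H_k = ker ∂_k / im ∂_{k+1}, so:

  H_0: rank C_0 − rank ∂_1 = 7 − 6 = 1, and the invariant factors of ∂_1 are all 1, so H_0 = Z.
  H_1: rank ker ∂_1 − rank ∂_2 = (18 − 6) − 12 = 0, and ∂_2 has invariant factor 2 > 1, so H_1 = Z_2.
  H_2: rank ker ∂_2 − rank ∂_3 = (12 − 12) − 0 = 0, and there is no ∂_3, so H_2 = 0.

As a check, the Euler characteristic is 7 − 18 + 12 = 1, which agrees with 1 − 0 + 0 = 1.
(K is a triangulation of the real projective plane RP^2.)

H_0 = Z,  H_1 = Z_2,  H_2 = 0.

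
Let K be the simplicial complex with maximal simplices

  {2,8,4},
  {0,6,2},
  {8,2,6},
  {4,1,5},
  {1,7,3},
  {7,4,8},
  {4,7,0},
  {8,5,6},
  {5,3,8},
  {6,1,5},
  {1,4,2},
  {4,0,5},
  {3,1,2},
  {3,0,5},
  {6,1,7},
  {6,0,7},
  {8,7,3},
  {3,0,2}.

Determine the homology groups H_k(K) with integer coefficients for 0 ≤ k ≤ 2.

H_0 = Z,  H_1 = Z^2,  H_2 = Z.

Order the vertices as 0 < 1 < 2 < 3 < 4 < 5 < 6 < 7 < 8. Listing each simplex with vertices in this order, K has dimension 2 with simplices:

  0-simplices (9): [0], [1], [2], [3], [4], [5], [6], [7], [8]
  1-simplices (27): (27 of them)
  2-simplices (18): [0,2,3], [0,2,6], [0,3,5], [0,4,5], [0,4,7], [0,6,7], [1,2,3], [1,2,4], [1,3,7], [1,4,5], [1,5,6], [1,6,7], [2,4,8], [2,6,8], [3,5,8], [3,7,8], [4,7,8], [5,6,8]

so the chain groups are C_0 ≅ Z^9, C_1 ≅ Z^27, C_2 ≅ Z^18.

The boundary map ∂_1: C_1 → C_0 is given by ∂[p,q] = [q] − [p].
The 9×27 boundary matrix has rank 8 and Smith normal form diag(1,1,1,1,1,1,1,1).

∂_2: C_2 → C_1 maps a triangle to the signed sum of its edges. For instance
  ∂[1,2,3] = [2,3] − [1,3] + [1,2],
  ∂[1,4,5] = [4,5] − [1,5] + [1,4].
The 27×18 boundary matrix has rank 17 and Smith normal form diag(1,1,1,1,1,1,1,1,1,1,1,1,1,1,1,1,1).

From H_k ≅ ker(∂_k) / im(∂_{k+1}) we obtain:

  H_0: rank C_0 − rank ∂_1 = 9 − 8 = 1, and the invariant factors of ∂_1 are all 1, so H_0 ≅ Z.
  H_1: rank ker ∂_1 − rank ∂_2 = (27 − 8) − 17 = 2, and the invariant factors of ∂_2 are all 1, so H_1 ≅ Z^2.
  H_2: rank ker ∂_2 − rank ∂_3 = (18 − 17) − 0 = 1, and there is no ∂_3, so H_2 ≅ Z.

As a check, the Euler characteristic is 9 − 27 + 18 = 0, which agrees with 1 − 2 + 1 = 0.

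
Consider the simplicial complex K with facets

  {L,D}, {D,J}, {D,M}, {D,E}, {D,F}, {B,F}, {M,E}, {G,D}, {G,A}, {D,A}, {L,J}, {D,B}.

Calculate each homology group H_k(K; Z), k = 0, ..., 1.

H_0 = Z,  H_1 = Z^4.

Take the total order A < B < D < E < F < G < J < L < M on the vertex set. Then K (dimension 1) consists of the simplices:

  0-simplices (9): A, B, D, E, F, G, J, L, M
  1-simplices (12): AD, AG, BD, BF, DE, DF, DG, DJ, DL, DM, EM, JL

so the chain groups are C_0 ≅ Z^9, C_1 ≅ Z^12.

The boundary map ∂_1: C_1 → C_0 maps an edge to its endpoints' difference, ∂[p,q] = q − p. For instance
  ∂AG = G − A.
The 9×12 boundary matrix has rank 8 and Smith normal form diag(1,1,1,1,1,1,1,1).

Computing H_k = (kernel of ∂_k) / (image of ∂_{k+1}):

  H_0: rank C_0 − rank ∂_1 = 9 − 8 = 1, and the invariant factors of ∂_1 are all 1, so H_0 = Z.
  H_1: rank ker ∂_1 − rank ∂_2 = (12 − 8) − 0 = 4, and there is no ∂_2, so H_1 = Z^4.

As a check, the Euler characteristic is 9 − 12 = -3, which agrees with 1 − 4 = -3.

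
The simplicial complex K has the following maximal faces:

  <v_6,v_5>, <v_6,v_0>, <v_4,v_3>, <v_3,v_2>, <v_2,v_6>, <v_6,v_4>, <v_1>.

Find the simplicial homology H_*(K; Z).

H_0 = Z^2,  H_1 = Z.

Order the vertices as v_0 < v_1 < v_2 < v_3 < v_4 < v_5 < v_6. Listing each simplex with vertices in this order, K has dimension 1 with simplices:

  0-simplices (7): [v_0], [v_1], [v_2], [v_3], [v_4], [v_5], [v_6]
  1-simplices (6): [v_0,v_6], [v_2,v_3], [v_2,v_6], [v_3,v_4], [v_4,v_6], [v_5,v_6]

Hence C_0 ≅ Z^7, C_1 ≅ Z^6.

∂_1: C_1 → C_0 is given by ∂[p,q] = [q] − [p].
As a 7×6 matrix over Z this has rank 5, with invariant factors (1,1,1,1,1).

From H_k ≅ ker(∂_k) / im(∂_{k+1}) we obtain:

  H_0: rank C_0 − rank ∂_1 = 7 − 5 = 2, and the invariant factors of ∂_1 are all 1, so H_0 = Z^2.
  H_1: rank ker ∂_1 − rank ∂_2 = (6 − 5) − 0 = 1, and there is no ∂_2, so H_1 = Z.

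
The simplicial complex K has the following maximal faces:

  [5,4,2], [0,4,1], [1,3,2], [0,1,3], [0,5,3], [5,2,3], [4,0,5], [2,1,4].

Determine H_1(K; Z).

H_1 = 0.

We work with the vertex ordering 0 < 1 < 2 < 3 < 4 < 5. The simplices of K, each written with vertices in increasing order, are:

  0-simplices (6): [0], [1], [2], [3], [4], [5]
  1-simplices (12): [0,1], [0,3], [0,4], [0,5], [1,2], [1,3], [1,4], [2,3], [2,4], [2,5], [3,5], [4,5]
  2-simplices (8): [0,1,3], [0,1,4], [0,3,5], [0,4,5], [1,2,3], [1,2,4], [2,3,5], [2,4,5]

giving chain groups C_0 ≅ Z^6, C_1 ≅ Z^12, C_2 ≅ Z^8.

The boundary map ∂_1: C_1 → C_0 maps an edge to its endpoints' difference, ∂[p,q] = q − p. For instance
  ∂[2,5] = [5] − [2].
This gives a 6×12 integer matrix of rank 5; reducing to Smith normal form yields diagonal entries (1,1,1,1,1).

The boundary map ∂_2: C_2 → C_1 maps a triangle to the signed sum of its edges. For instance
  ∂[2,4,5] = [4,5] − [2,5] + [2,4],
  ∂[0,3,5] = [3,5] − [0,5] + [0,3].
The 12×8 boundary matrix has rank 7 and Smith normal form diag(1,1,1,1,1,1,1).

Reading off H_k = ker ∂_k / im ∂_{k+1}:

  H_1: rank ker ∂_1 − rank ∂_2 = (12 − 5) − 7 = 0, and the invariant factors of ∂_2 are all 1, so H_1 ≅ 0.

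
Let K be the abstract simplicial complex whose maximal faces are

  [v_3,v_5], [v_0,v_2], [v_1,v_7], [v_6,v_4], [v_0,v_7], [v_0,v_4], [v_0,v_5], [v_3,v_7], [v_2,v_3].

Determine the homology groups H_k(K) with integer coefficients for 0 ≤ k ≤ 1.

Order the vertices as v_0 < v_1 < v_2 < v_3 < v_4 < v_5 < v_6 < v_7. Listing each simplex with vertices in this order, K has dimension 1 with simplices:

  0-simplices (8): [v_0], [v_1], [v_2], [v_3], [v_4], [v_5], [v_6], [v_7]
  1-simplices (9): [v_0,v_2], [v_0,v_4], [v_0,v_5], [v_0,v_7], [v_1,v_7], [v_2,v_3], [v_3,v_5], [v_3,v_7], [v_4,v_6]

Hence C_0 ≅ Z^8, C_1 ≅ Z^9.

Boundary ∂_1: C_1 → C_0 sends each edge [p,q] (with p < q) to q − p.
As a 8×9 matrix over Z this has rank 7, with invariant factors (1,1,1,1,1,1,1).

Now H_k = ker ∂_k / im ∂_{k+1}, so:

  H_0: rank C_0 − rank ∂_1 = 8 − 7 = 1, and the invariant factors of ∂_1 are all 1, so H_0 = Z.
  H_1: rank ker ∂_1 − rank ∂_2 = (9 − 7) − 0 = 2, and there is no ∂_2, so H_1 = Z^2.

As a check, the Euler characteristic is 8 − 9 = -1, which agrees with 1 − 2 = -1.

H_0 ≅ Z,  H_1 ≅ Z^2.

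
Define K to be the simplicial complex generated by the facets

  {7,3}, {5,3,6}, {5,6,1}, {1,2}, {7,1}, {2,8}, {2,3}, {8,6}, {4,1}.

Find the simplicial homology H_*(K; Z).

We work with the vertex ordering 1 < 2 < 3 < 4 < 5 < 6 < 7 < 8. The simplices of K, each written with vertices in increasing order, are:

  0-simplices (8): [1], [2], [3], [4], [5], [6], [7], [8]
  1-simplices (12): [1,2], [1,4], [1,5], [1,6], [1,7], [2,3], [2,8], [3,5], [3,6], [3,7], [5,6], [6,8]
  2-simplices (2): [1,5,6], [3,5,6]

giving chain groups C_0 ≅ Z^8, C_1 ≅ Z^12, C_2 ≅ Z^2.

The boundary map ∂_1: C_1 → C_0 maps an edge to its endpoints' difference, ∂[p,q] = q − p. For instance
  ∂[3,7] = [7] − [3].
This gives a 8×12 integer matrix of rank 7; reducing to Smith normal form yields diagonal entries (1,1,1,1,1,1,1).

Boundary ∂_2: C_2 → C_1 sends each 2-simplex [p,q,r] to [q,r] − [p,r] + [p,q]. For instance
  ∂[1,5,6] = [5,6] − [1,6] + [1,5],
  ∂[3,5,6] = [5,6] − [3,6] + [3,5].
As a 12×2 matrix over Z this has rank 2, with invariant factors (1,1).

Reading off H_k = ker ∂_k / im ∂_{k+1}:

  H_0: rank C_0 − rank ∂_1 = 8 − 7 = 1, and the invariant factors of ∂_1 are all 1, so H_0 ≅ Z.
  H_1: rank ker ∂_1 − rank ∂_2 = (12 − 7) − 2 = 3, and the invariant factors of ∂_2 are all 1, so H_1 ≅ Z^3.
  H_2: rank ker ∂_2 − rank ∂_3 = (2 − 2) − 0 = 0, and there is no ∂_3, so H_2 ≅ 0.

H_0 = Z,  H_1 = Z^3,  H_2 = 0.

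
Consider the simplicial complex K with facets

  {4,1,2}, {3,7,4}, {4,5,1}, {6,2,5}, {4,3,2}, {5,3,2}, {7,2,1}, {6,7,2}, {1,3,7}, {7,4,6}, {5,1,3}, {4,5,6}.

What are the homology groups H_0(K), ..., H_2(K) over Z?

We work with the vertex ordering 1 < 2 < 3 < 4 < 5 < 6 < 7. The simplices of K, each written with vertices in increasing order, are:

  0-simplices (7): [1], [2], [3], [4], [5], [6], [7]
  1-simplices (18): [1,2], [1,3], [1,4], [1,5], [1,7], [2,3], [2,4], [2,5], [2,6], [2,7], [3,4], [3,5], [3,7], [4,5], [4,6], [4,7], [5,6], [6,7]
  2-simplices (12): [1,2,4], [1,2,7], [1,3,5], [1,3,7], [1,4,5], [2,3,4], [2,3,5], [2,5,6], [2,6,7], [3,4,7], [4,5,6], [4,6,7]

so the chain groups are C_0 ≅ Z^7, C_1 ≅ Z^18, C_2 ≅ Z^12.

Boundary ∂_1: C_1 → C_0 maps an edge to its endpoints' difference, ∂[p,q] = q − p.
As a 7×18 matrix over Z this has rank 6, with invariant factors (1,1,1,1,1,1).

Boundary ∂_2: C_2 → C_1 sends each 2-simplex [p,q,r] to [q,r] − [p,r] + [p,q]. For instance
  ∂[2,6,7] = [6,7] − [2,7] + [2,6],
  ∂[3,4,7] = [4,7] − [3,7] + [3,4].
The 18×12 boundary matrix has rank 12 and Smith normal form diag(1,1,1,1,1,1,1,1,1,1,1,2).

From H_k ≅ ker(∂_k) / im(∂_{k+1}) we obtain:

  H_0: rank C_0 − rank ∂_1 = 7 − 6 = 1, and the invariant factors of ∂_1 are all 1, so H_0 ≅ Z.
  H_1: rank ker ∂_1 − rank ∂_2 = (18 − 6) − 12 = 0, and ∂_2 has invariant factor 2 > 1, so H_1 ≅ Z/2.
  H_2: rank ker ∂_2 − rank ∂_3 = (12 − 12) − 0 = 0, and there is no ∂_3, so H_2 ≅ 0.

As a check, the Euler characteristic is 7 − 18 + 12 = 1, which agrees with 1 − 0 + 0 = 1.
(K is a triangulation of the real projective plane RP^2.)

H_0 = Z,  H_1 = Z/2,  H_2 = 0.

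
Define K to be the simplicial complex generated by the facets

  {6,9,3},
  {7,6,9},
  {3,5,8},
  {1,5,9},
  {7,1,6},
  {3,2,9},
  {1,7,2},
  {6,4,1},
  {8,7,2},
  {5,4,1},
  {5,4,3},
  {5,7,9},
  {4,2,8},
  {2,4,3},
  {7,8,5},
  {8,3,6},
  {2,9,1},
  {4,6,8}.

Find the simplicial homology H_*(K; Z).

Fix the vertex order 1 < 2 < 3 < 4 < 5 < 6 < 7 < 8 < 9 and write every simplex with vertices in increasing order. Then dim K = 2 and the simplices of K are:

  0-simplices (9): [1], [2], [3], [4], [5], [6], [7], [8], [9]
  1-simplices (27): (27 of them)
  2-simplices (18): [1,2,7], [1,2,9], [1,4,5], [1,4,6], [1,5,9], [1,6,7], [2,3,4], [2,3,9], [2,4,8], [2,7,8], [3,4,5], [3,5,8], [3,6,8], [3,6,9], [4,6,8], [5,7,8], [5,7,9], [6,7,9]

Hence C_0 ≅ Z^9, C_1 ≅ Z^27, C_2 ≅ Z^18.

The boundary map ∂_1: C_1 → C_0 sends each edge [p,q] (with p < q) to q − p.
As a 9×27 matrix over Z this has rank 8, with invariant factors (1,1,1,1,1,1,1,1).

The boundary map ∂_2: C_2 → C_1 maps a triangle to the signed sum of its edges. For instance
  ∂[1,2,7] = [2,7] − [1,7] + [1,2],
  ∂[3,5,8] = [5,8] − [3,8] + [3,5].
This gives a 27×18 integer matrix of rank 18; reducing to Smith normal form yields diagonal entries (1,1,1,1,1,1,1,1,1,1,1,1,1,1,1,1,1,2).

Computing H_k = (kernel of ∂_k) / (image of ∂_{k+1}):

  H_0: rank C_0 − rank ∂_1 = 9 − 8 = 1, and the invariant factors of ∂_1 are all 1, so H_0 ≅ Z.
  H_1: rank ker ∂_1 − rank ∂_2 = (27 − 8) − 18 = 1, and ∂_2 has invariant factor 2 > 1, so H_1 ≅ Z × Z/2.
  H_2: rank ker ∂_2 − rank ∂_3 = (18 − 18) − 0 = 0, and there is no ∂_3, so H_2 ≅ 0.

As a check, the Euler characteristic is 9 − 27 + 18 = 0, which agrees with 1 − 1 + 0 = 0.

H_0 ≅ Z,  H_1 ≅ Z × Z/2,  H_2 = 0.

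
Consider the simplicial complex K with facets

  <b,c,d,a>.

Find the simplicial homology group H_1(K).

H_1 ≅ 0.

We work with the vertex ordering a < b < c < d. The simplices of K, each written with vertices in increasing order, are:

  0-simplices (4): a, b, c, d
  1-simplices (6): ab, ac, ad, bc, bd, cd
  2-simplices (4): abc, abd, acd, bcd
  3-simplices (1): abcd

giving chain groups C_0 ≅ Z^4, C_1 ≅ Z^6, C_2 ≅ Z^4, C_3 ≅ Z^1.

∂_1: C_1 → C_0 sends each edge [p,q] (with p < q) to q − p.
This gives a 4×6 integer matrix of rank 3; reducing to Smith normal form yields diagonal entries (1,1,1).

The boundary map ∂_2: C_2 → C_1 sends each 2-simplex [p,q,r] to [q,r] − [p,r] + [p,q]. For instance
  ∂abd = bd − ad + ab,
  ∂abc = bc − ac + ab.
The resulting 6×4 matrix has rank 3, and its Smith normal form has invariant factors (1,1,1).

The boundary map ∂_3: C_3 → C_2 sends each 3-simplex σ to the alternating sum Σ_i (−1)^i (σ with its i-th vertex removed). For instance
  ∂abcd = bcd − acd + abd − abc.
The resulting 4×1 matrix has rank 1, and its Smith normal form has invariant factors (1).

Computing H_k = (kernel of ∂_k) / (image of ∂_{k+1}):

  H_1: rank ker ∂_1 − rank ∂_2 = (6 − 3) − 3 = 0, and the invariant factors of ∂_2 are all 1, so H_1 = 0.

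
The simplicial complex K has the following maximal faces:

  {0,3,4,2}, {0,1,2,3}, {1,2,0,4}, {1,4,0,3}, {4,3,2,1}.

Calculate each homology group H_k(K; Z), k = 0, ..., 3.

H_0 = Z,  H_1 = 0,  H_2 = 0,  H_3 = Z.

Order the vertices as 0 < 1 < 2 < 3 < 4. Listing each simplex with vertices in this order, K has dimension 3 with simplices:

  0-simplices (5): [0], [1], [2], [3], [4]
  1-simplices (10): [0,1], [0,2], [0,3], [0,4], [1,2], [1,3], [1,4], [2,3], [2,4], [3,4]
  2-simplices (10): [0,1,2], [0,1,3], [0,1,4], [0,2,3], [0,2,4], [0,3,4], [1,2,3], [1,2,4], [1,3,4], [2,3,4]
  3-simplices (5): [0,1,2,3], [0,1,2,4], [0,1,3,4], [0,2,3,4], [1,2,3,4]

Hence C_0 ≅ Z^5, C_1 ≅ Z^10, C_2 ≅ Z^10, C_3 ≅ Z^5.

Boundary ∂_1: C_1 → C_0 is given by ∂[p,q] = [q] − [p]. For instance
  ∂[0,3] = [3] − [0].
The 5×10 boundary matrix has rank 4 and Smith normal form diag(1,1,1,1).

Boundary ∂_2: C_2 → C_1 maps a triangle to the signed sum of its edges. For instance
  ∂[0,2,4] = [2,4] − [0,4] + [0,2],
  ∂[1,2,3] = [2,3] − [1,3] + [1,2].
This gives a 10×10 integer matrix of rank 6; reducing to Smith normal form yields diagonal entries (1,1,1,1,1,1).

Boundary ∂_3: C_3 → C_2 sends each 3-simplex σ to the alternating sum Σ_i (−1)^i (σ with its i-th vertex removed). For instance
  ∂[0,1,3,4] = [1,3,4] − [0,3,4] + [0,1,4] − [0,1,3],
  ∂[0,1,2,4] = [1,2,4] − [0,2,4] + [0,1,4] − [0,1,2].
This gives a 10×5 integer matrix of rank 4; reducing to Smith normal form yields diagonal entries (1,1,1,1).

Now H_k = ker ∂_k / im ∂_{k+1}, so:

  H_0: rank C_0 − rank ∂_1 = 5 − 4 = 1, and the invariant factors of ∂_1 are all 1, so H_0 = Z.
  H_1: rank ker ∂_1 − rank ∂_2 = (10 − 4) − 6 = 0, and the invariant factors of ∂_2 are all 1, so H_1 = 0.
  H_2: rank ker ∂_2 − rank ∂_3 = (10 − 6) − 4 = 0, and the invariant factors of ∂_3 are all 1, so H_2 = 0.
  H_3: rank ker ∂_3 − rank ∂_4 = (5 − 4) − 0 = 1, and there is no ∂_4, so H_3 = Z.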